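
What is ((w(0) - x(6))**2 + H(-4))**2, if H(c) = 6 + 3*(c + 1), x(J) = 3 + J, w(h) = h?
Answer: 6084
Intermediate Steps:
H(c) = 9 + 3*c (H(c) = 6 + 3*(1 + c) = 6 + (3 + 3*c) = 9 + 3*c)
((w(0) - x(6))**2 + H(-4))**2 = ((0 - (3 + 6))**2 + (9 + 3*(-4)))**2 = ((0 - 1*9)**2 + (9 - 12))**2 = ((0 - 9)**2 - 3)**2 = ((-9)**2 - 3)**2 = (81 - 3)**2 = 78**2 = 6084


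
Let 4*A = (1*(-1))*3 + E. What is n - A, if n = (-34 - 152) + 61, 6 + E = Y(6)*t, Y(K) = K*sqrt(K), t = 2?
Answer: -491/4 - 3*sqrt(6) ≈ -130.10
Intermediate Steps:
Y(K) = K**(3/2)
E = -6 + 12*sqrt(6) (E = -6 + 6**(3/2)*2 = -6 + (6*sqrt(6))*2 = -6 + 12*sqrt(6) ≈ 23.394)
n = -125 (n = -186 + 61 = -125)
A = -9/4 + 3*sqrt(6) (A = ((1*(-1))*3 + (-6 + 12*sqrt(6)))/4 = (-1*3 + (-6 + 12*sqrt(6)))/4 = (-3 + (-6 + 12*sqrt(6)))/4 = (-9 + 12*sqrt(6))/4 = -9/4 + 3*sqrt(6) ≈ 5.0985)
n - A = -125 - (-9/4 + 3*sqrt(6)) = -125 + (9/4 - 3*sqrt(6)) = -491/4 - 3*sqrt(6)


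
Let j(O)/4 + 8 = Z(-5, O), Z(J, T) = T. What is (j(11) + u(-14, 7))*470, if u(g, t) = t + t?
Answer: 12220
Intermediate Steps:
u(g, t) = 2*t
j(O) = -32 + 4*O
(j(11) + u(-14, 7))*470 = ((-32 + 4*11) + 2*7)*470 = ((-32 + 44) + 14)*470 = (12 + 14)*470 = 26*470 = 12220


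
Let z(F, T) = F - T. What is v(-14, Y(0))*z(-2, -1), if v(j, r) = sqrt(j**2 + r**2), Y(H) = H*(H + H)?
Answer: -14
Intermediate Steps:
Y(H) = 2*H**2 (Y(H) = H*(2*H) = 2*H**2)
v(-14, Y(0))*z(-2, -1) = sqrt((-14)**2 + (2*0**2)**2)*(-2 - 1*(-1)) = sqrt(196 + (2*0)**2)*(-2 + 1) = sqrt(196 + 0**2)*(-1) = sqrt(196 + 0)*(-1) = sqrt(196)*(-1) = 14*(-1) = -14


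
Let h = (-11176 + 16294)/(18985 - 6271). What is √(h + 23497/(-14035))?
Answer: 12*I*√7810570313455/29740165 ≈ 1.1277*I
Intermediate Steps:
h = 853/2119 (h = 5118/12714 = 5118*(1/12714) = 853/2119 ≈ 0.40255)
√(h + 23497/(-14035)) = √(853/2119 + 23497/(-14035)) = √(853/2119 + 23497*(-1/14035)) = √(853/2119 - 23497/14035) = √(-37818288/29740165) = 12*I*√7810570313455/29740165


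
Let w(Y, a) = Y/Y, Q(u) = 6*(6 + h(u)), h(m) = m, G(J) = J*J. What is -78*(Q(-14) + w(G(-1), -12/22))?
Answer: 3666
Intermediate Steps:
G(J) = J**2
Q(u) = 36 + 6*u (Q(u) = 6*(6 + u) = 36 + 6*u)
w(Y, a) = 1
-78*(Q(-14) + w(G(-1), -12/22)) = -78*((36 + 6*(-14)) + 1) = -78*((36 - 84) + 1) = -78*(-48 + 1) = -78*(-47) = 3666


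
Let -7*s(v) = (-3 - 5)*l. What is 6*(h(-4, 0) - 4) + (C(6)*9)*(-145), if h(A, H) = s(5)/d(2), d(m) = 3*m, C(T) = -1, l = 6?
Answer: 9015/7 ≈ 1287.9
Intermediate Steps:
s(v) = 48/7 (s(v) = -(-3 - 5)*6/7 = -(-8)*6/7 = -⅐*(-48) = 48/7)
h(A, H) = 8/7 (h(A, H) = 48/(7*((3*2))) = (48/7)/6 = (48/7)*(⅙) = 8/7)
6*(h(-4, 0) - 4) + (C(6)*9)*(-145) = 6*(8/7 - 4) - 1*9*(-145) = 6*(-20/7) - 9*(-145) = -120/7 + 1305 = 9015/7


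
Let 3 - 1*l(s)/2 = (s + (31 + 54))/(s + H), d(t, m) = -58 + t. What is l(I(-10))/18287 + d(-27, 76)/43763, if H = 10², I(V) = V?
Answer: -4094266/2400881943 ≈ -0.0017053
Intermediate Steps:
H = 100
l(s) = 6 - 2*(85 + s)/(100 + s) (l(s) = 6 - 2*(s + (31 + 54))/(s + 100) = 6 - 2*(s + 85)/(100 + s) = 6 - 2*(85 + s)/(100 + s))
l(I(-10))/18287 + d(-27, 76)/43763 = (2*(215 + 2*(-10))/(100 - 10))/18287 + (-58 - 27)/43763 = (2*(215 - 20)/90)*(1/18287) - 85*1/43763 = (2*(1/90)*195)*(1/18287) - 85/43763 = (13/3)*(1/18287) - 85/43763 = 13/54861 - 85/43763 = -4094266/2400881943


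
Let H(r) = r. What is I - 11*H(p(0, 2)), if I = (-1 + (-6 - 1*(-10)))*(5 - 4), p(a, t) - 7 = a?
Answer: -74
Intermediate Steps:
p(a, t) = 7 + a
I = 3 (I = (-1 + (-6 + 10))*1 = (-1 + 4)*1 = 3*1 = 3)
I - 11*H(p(0, 2)) = 3 - 11*(7 + 0) = 3 - 11*7 = 3 - 77 = -74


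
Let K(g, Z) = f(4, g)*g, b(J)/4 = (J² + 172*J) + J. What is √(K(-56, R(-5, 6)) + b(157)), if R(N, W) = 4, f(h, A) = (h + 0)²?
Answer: 2*√51586 ≈ 454.25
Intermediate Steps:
f(h, A) = h²
b(J) = 4*J² + 692*J (b(J) = 4*((J² + 172*J) + J) = 4*(J² + 173*J) = 4*J² + 692*J)
K(g, Z) = 16*g (K(g, Z) = 4²*g = 16*g)
√(K(-56, R(-5, 6)) + b(157)) = √(16*(-56) + 4*157*(173 + 157)) = √(-896 + 4*157*330) = √(-896 + 207240) = √206344 = 2*√51586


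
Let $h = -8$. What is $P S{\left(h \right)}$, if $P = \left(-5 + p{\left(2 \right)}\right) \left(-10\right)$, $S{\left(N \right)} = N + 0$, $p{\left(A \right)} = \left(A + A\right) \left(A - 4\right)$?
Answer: $-1040$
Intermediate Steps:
$p{\left(A \right)} = 2 A \left(-4 + A\right)$
$S{\left(N \right)} = N$
$P = 130$ ($P = \left(-5 + 2 \cdot 2 \left(-4 + 2\right)\right) \left(-10\right) = \left(-5 + 2 \cdot 2 \left(-2\right)\right) \left(-10\right) = \left(-5 - 8\right) \left(-10\right) = \left(-13\right) \left(-10\right) = 130$)
$P S{\left(h \right)} = 130 \left(-8\right) = -1040$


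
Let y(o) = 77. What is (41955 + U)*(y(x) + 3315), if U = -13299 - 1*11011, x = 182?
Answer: 59851840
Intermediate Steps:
U = -24310 (U = -13299 - 11011 = -24310)
(41955 + U)*(y(x) + 3315) = (41955 - 24310)*(77 + 3315) = 17645*3392 = 59851840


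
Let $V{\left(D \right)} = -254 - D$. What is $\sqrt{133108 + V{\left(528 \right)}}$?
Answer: $\sqrt{132326} \approx 363.77$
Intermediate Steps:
$\sqrt{133108 + V{\left(528 \right)}} = \sqrt{133108 - 782} = \sqrt{132326}$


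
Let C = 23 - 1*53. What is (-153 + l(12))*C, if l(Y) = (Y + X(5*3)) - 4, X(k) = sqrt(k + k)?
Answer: 4350 - 30*sqrt(30) ≈ 4185.7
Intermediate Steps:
X(k) = sqrt(2)*sqrt(k) (X(k) = sqrt(2*k) = sqrt(2)*sqrt(k))
C = -30 (C = 23 - 53 = -30)
l(Y) = -4 + Y + sqrt(30) (l(Y) = (Y + sqrt(2)*sqrt(5*3)) - 4 = (Y + sqrt(2)*sqrt(15)) - 4 = (Y + sqrt(30)) - 4 = -4 + Y + sqrt(30))
(-153 + l(12))*C = (-153 + (-4 + 12 + sqrt(30)))*(-30) = (-153 + (8 + sqrt(30)))*(-30) = (-145 + sqrt(30))*(-30) = 4350 - 30*sqrt(30)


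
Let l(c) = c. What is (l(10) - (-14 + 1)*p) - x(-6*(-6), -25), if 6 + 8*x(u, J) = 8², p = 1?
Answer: 63/4 ≈ 15.750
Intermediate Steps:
x(u, J) = 29/4 (x(u, J) = -¾ + (⅛)*8² = -¾ + (⅛)*64 = -¾ + 8 = 29/4)
(l(10) - (-14 + 1)*p) - x(-6*(-6), -25) = (10 - (-14 + 1)) - 1*29/4 = (10 - (-13)) - 29/4 = (10 - 1*(-13)) - 29/4 = (10 + 13) - 29/4 = 23 - 29/4 = 63/4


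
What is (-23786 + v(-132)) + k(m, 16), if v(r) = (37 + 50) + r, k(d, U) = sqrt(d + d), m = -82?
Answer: -23831 + 2*I*sqrt(41) ≈ -23831.0 + 12.806*I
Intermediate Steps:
k(d, U) = sqrt(2)*sqrt(d) (k(d, U) = sqrt(2*d) = sqrt(2)*sqrt(d))
v(r) = 87 + r
(-23786 + v(-132)) + k(m, 16) = (-23786 + (87 - 132)) + sqrt(2)*sqrt(-82) = (-23786 - 45) + sqrt(2)*(I*sqrt(82)) = -23831 + 2*I*sqrt(41)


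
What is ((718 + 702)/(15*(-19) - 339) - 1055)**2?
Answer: 27203554225/24336 ≈ 1.1178e+6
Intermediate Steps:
((718 + 702)/(15*(-19) - 339) - 1055)**2 = (1420/(-285 - 339) - 1055)**2 = (1420/(-624) - 1055)**2 = (1420*(-1/624) - 1055)**2 = (-355/156 - 1055)**2 = (-164935/156)**2 = 27203554225/24336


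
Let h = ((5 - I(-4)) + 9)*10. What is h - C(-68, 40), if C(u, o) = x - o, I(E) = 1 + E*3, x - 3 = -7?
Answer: 294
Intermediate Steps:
x = -4 (x = 3 - 7 = -4)
I(E) = 1 + 3*E
h = 250 (h = ((5 - (1 + 3*(-4))) + 9)*10 = ((5 - (1 - 12)) + 9)*10 = ((5 - 1*(-11)) + 9)*10 = ((5 + 11) + 9)*10 = (16 + 9)*10 = 25*10 = 250)
C(u, o) = -4 - o
h - C(-68, 40) = 250 - (-4 - 1*40) = 250 - (-4 - 40) = 250 - 1*(-44) = 250 + 44 = 294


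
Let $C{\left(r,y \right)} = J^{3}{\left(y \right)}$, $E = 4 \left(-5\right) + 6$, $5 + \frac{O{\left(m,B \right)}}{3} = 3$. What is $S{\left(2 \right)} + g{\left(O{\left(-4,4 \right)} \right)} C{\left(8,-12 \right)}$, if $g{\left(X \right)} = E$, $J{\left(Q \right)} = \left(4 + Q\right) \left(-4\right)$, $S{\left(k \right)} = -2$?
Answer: $-458754$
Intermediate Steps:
$O{\left(m,B \right)} = -6$ ($O{\left(m,B \right)} = -15 + 3 \cdot 3 = -15 + 9 = -6$)
$J{\left(Q \right)} = -16 - 4 Q$
$E = -14$ ($E = -20 + 6 = -14$)
$g{\left(X \right)} = -14$
$C{\left(r,y \right)} = \left(-16 - 4 y\right)^{3}$
$S{\left(2 \right)} + g{\left(O{\left(-4,4 \right)} \right)} C{\left(8,-12 \right)} = -2 - 14 \left(- 64 \left(4 - 12\right)^{3}\right) = -2 - 14 \left(- 64 \left(-8\right)^{3}\right) = -2 - 14 \left(\left(-64\right) \left(-512\right)\right) = -2 - 458752 = -458754$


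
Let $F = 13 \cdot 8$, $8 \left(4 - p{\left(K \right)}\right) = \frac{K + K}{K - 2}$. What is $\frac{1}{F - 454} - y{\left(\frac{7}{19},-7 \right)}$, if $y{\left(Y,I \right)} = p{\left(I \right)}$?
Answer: $- \frac{23993}{6300} \approx -3.8084$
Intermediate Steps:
$p{\left(K \right)} = 4 - \frac{K}{4 \left(-2 + K\right)}$ ($p{\left(K \right)} = 4 - \frac{\left(K + K\right) \frac{1}{K - 2}}{8} = 4 - \frac{2 K \frac{1}{-2 + K}}{8} = 4 - \frac{K}{4 \left(-2 + K\right)}$)
$y{\left(Y,I \right)} = \frac{-32 + 15 I}{4 \left(-2 + I\right)}$
$F = 104$
$\frac{1}{F - 454} - y{\left(\frac{7}{19},-7 \right)} = \frac{1}{104 - 454} - \frac{-32 + 15 \left(-7\right)}{4 \left(-2 - 7\right)} = \frac{1}{-350} - \frac{-32 - 105}{4 \left(-9\right)} = - \frac{1}{350} - \frac{1}{4} \left(- \frac{1}{9}\right) \left(-137\right) = - \frac{1}{350} - \frac{137}{36} = - \frac{23993}{6300}$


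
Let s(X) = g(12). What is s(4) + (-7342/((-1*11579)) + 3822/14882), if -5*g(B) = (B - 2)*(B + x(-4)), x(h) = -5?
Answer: -161353065/12308477 ≈ -13.109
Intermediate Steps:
g(B) = -(-5 + B)*(-2 + B)/5 (g(B) = -(B - 2)*(B - 5)/5 = -(-2 + B)*(-5 + B)/5 = -(-5 + B)*(-2 + B)/5)
s(X) = -14 (s(X) = -2 - ⅕*12² + (7/5)*12 = -2 - ⅕*144 + 84/5 = -2 - 144/5 + 84/5 = -14)
s(4) + (-7342/((-1*11579)) + 3822/14882) = -14 + (-7342/((-1*11579)) + 3822/14882) = -14 + (-7342/(-11579) + 3822*(1/14882)) = -14 + (-7342*(-1/11579) + 273/1063) = -14 + (7342/11579 + 273/1063) = -14 + 10965613/12308477 = -161353065/12308477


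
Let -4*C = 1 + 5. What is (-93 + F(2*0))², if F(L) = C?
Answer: 35721/4 ≈ 8930.3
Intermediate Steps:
C = -3/2 (C = -(1 + 5)/4 = -¼*6 = -3/2 ≈ -1.5000)
F(L) = -3/2
(-93 + F(2*0))² = (-93 - 3/2)² = (-189/2)² = 35721/4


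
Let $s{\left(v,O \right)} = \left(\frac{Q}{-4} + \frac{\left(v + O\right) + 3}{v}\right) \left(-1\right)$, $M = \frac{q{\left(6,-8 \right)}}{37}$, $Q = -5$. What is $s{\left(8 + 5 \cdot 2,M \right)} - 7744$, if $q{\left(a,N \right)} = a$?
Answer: $- \frac{1146471}{148} \approx -7746.4$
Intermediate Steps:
$M = \frac{6}{37} \approx 0.16216$
$s{\left(v,O \right)} = - \frac{5}{4} - \frac{3 + O + v}{v}$ ($s{\left(v,O \right)} = \left(- \frac{5}{-4} + \frac{\left(v + O\right) + 3}{v}\right) \left(-1\right) = \left(\left(-5\right) \left(- \frac{1}{4}\right) + \frac{\left(O + v\right) + 3}{v}\right) \left(-1\right) = \left(\frac{5}{4} + \frac{3 + O + v}{v}\right) \left(-1\right) = - \frac{5}{4} - \frac{3 + O + v}{v}$)
$s{\left(8 + 5 \cdot 2,M \right)} - 7744 = \frac{-3 - \frac{6}{37} - \frac{9 \left(8 + 5 \cdot 2\right)}{4}}{8 + 5 \cdot 2} - 7744 = \frac{-3 - \frac{6}{37} - \frac{9 \left(8 + 10\right)}{4}}{8 + 10} - 7744 = \frac{-3 - \frac{6}{37} - \frac{81}{2}}{18} - 7744 = \frac{1}{18} \left(- \frac{3231}{74}\right) - 7744 = - \frac{359}{148} - 7744 = - \frac{1146471}{148}$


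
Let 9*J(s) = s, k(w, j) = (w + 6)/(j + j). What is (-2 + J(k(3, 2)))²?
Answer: 49/16 ≈ 3.0625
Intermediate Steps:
k(w, j) = (6 + w)/(2*j) (k(w, j) = (6 + w)/((2*j)) = (6 + w)*(1/(2*j)) = (6 + w)/(2*j))
J(s) = s/9
(-2 + J(k(3, 2)))² = (-2 + ((½)*(6 + 3)/2)/9)² = (-2 + ((½)*(½)*9)/9)² = (-2 + (⅑)*(9/4))² = (-2 + ¼)² = (-7/4)² = 49/16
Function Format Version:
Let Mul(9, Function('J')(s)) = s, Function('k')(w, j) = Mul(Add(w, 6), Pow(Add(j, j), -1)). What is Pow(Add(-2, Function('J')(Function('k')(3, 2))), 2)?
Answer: Rational(49, 16) ≈ 3.0625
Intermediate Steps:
Function('k')(w, j) = Mul(Rational(1, 2), Pow(j, -1), Add(6, w)) (Function('k')(w, j) = Mul(Add(6, w), Pow(Mul(2, j), -1)) = Mul(Add(6, w), Mul(Rational(1, 2), Pow(j, -1))) = Mul(Rational(1, 2), Pow(j, -1), Add(6, w)))
Function('J')(s) = Mul(Rational(1, 9), s)
Pow(Add(-2, Function('J')(Function('k')(3, 2))), 2) = Pow(Add(-2, Mul(Rational(1, 9), Mul(Rational(1, 2), Pow(2, -1), Add(6, 3)))), 2) = Pow(Add(-2, Mul(Rational(1, 9), Mul(Rational(1, 2), Rational(1, 2), 9))), 2) = Pow(Add(-2, Mul(Rational(1, 9), Rational(9, 4))), 2) = Pow(Add(-2, Rational(1, 4)), 2) = Pow(Rational(-7, 4), 2) = Rational(49, 16)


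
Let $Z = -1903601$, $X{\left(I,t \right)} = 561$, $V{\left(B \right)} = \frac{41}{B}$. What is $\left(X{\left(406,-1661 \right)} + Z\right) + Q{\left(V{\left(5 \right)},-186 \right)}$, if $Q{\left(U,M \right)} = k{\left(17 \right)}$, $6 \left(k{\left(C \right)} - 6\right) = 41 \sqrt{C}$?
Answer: $-1903034 + \frac{41 \sqrt{17}}{6} \approx -1.903 \cdot 10^{6}$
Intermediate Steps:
$k{\left(C \right)} = 6 + \frac{41 \sqrt{C}}{6}$
$Q{\left(U,M \right)} = 6 + \frac{41 \sqrt{17}}{6}$
$\left(X{\left(406,-1661 \right)} + Z\right) + Q{\left(V{\left(5 \right)},-186 \right)} = \left(561 - 1903601\right) + \left(6 + \frac{41 \sqrt{17}}{6}\right) = -1903040 + \left(6 + \frac{41 \sqrt{17}}{6}\right) = -1903034 + \frac{41 \sqrt{17}}{6}$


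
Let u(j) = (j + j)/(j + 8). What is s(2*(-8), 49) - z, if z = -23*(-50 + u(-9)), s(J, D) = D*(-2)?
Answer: -834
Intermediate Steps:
s(J, D) = -2*D
u(j) = 2*j/(8 + j) (u(j) = (2*j)/(8 + j) = 2*j/(8 + j))
z = 736 (z = -23*(-50 + 2*(-9)/(8 - 9)) = -23*(-50 + 2*(-9)/(-1)) = -23*(-50 + 2*(-9)*(-1)) = -23*(-50 + 18) = -23*(-32) = 736)
s(2*(-8), 49) - z = -2*49 - 1*736 = -98 - 736 = -834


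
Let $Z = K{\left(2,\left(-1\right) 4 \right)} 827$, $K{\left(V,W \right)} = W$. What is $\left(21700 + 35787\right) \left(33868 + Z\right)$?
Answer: $1756802720$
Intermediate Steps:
$Z = -3308$ ($Z = \left(-1\right) 4 \cdot 827 = \left(-4\right) 827 = -3308$)
$\left(21700 + 35787\right) \left(33868 + Z\right) = \left(21700 + 35787\right) \left(33868 - 3308\right) = 57487 \cdot 30560 = 1756802720$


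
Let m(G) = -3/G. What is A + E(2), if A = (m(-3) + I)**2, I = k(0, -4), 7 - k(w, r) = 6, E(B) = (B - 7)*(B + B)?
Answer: -16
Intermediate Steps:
E(B) = 2*B*(-7 + B) (E(B) = (-7 + B)*(2*B) = 2*B*(-7 + B))
k(w, r) = 1 (k(w, r) = 7 - 1*6 = 7 - 6 = 1)
I = 1
A = 4 (A = (-3/(-3) + 1)**2 = (-3*(-1/3) + 1)**2 = (1 + 1)**2 = 2**2 = 4)
A + E(2) = 4 + 2*2*(-7 + 2) = 4 + 2*2*(-5) = 4 - 20 = -16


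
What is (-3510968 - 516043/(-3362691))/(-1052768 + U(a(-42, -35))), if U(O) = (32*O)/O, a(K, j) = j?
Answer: 11806299978845/3540025872576 ≈ 3.3351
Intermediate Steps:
U(O) = 32
(-3510968 - 516043/(-3362691))/(-1052768 + U(a(-42, -35))) = (-3510968 - 516043/(-3362691))/(-1052768 + 32) = (-3510968 - 516043*(-1/3362691))/(-1052736) = (-3510968 + 516043/3362691)*(-1/1052736) = -11806299978845/3362691*(-1/1052736) = 11806299978845/3540025872576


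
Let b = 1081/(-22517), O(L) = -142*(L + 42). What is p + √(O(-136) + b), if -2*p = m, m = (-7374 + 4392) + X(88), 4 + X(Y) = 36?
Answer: 1475 + √12793224455/979 ≈ 1590.5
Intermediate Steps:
O(L) = -5964 - 142*L (O(L) = -142*(42 + L) = -5964 - 142*L)
X(Y) = 32 (X(Y) = -4 + 36 = 32)
b = -47/979 (b = 1081*(-1/22517) = -47/979 ≈ -0.048008)
m = -2950 (m = (-7374 + 4392) + 32 = -2982 + 32 = -2950)
p = 1475 (p = -½*(-2950) = 1475)
p + √(O(-136) + b) = 1475 + √((-5964 - 142*(-136)) - 47/979) = 1475 + √((-5964 + 19312) - 47/979) = 1475 + √(13348 - 47/979) = 1475 + √(13067645/979) = 1475 + √12793224455/979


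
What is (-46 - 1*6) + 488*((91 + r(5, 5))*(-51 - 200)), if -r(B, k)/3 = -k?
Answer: -12983780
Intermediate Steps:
r(B, k) = 3*k (r(B, k) = -(-3)*k = 3*k)
(-46 - 1*6) + 488*((91 + r(5, 5))*(-51 - 200)) = (-46 - 1*6) + 488*((91 + 3*5)*(-51 - 200)) = (-46 - 6) + 488*((91 + 15)*(-251)) = -52 + 488*(106*(-251)) = -52 + 488*(-26606) = -52 - 12983728 = -12983780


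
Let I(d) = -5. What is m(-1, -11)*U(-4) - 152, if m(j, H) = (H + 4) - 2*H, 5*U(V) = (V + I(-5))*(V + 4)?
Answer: -152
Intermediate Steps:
U(V) = (-5 + V)*(4 + V)/5 (U(V) = ((V - 5)*(V + 4))/5 = ((-5 + V)*(4 + V))/5 = (-5 + V)*(4 + V)/5)
m(j, H) = 4 - H (m(j, H) = (4 + H) - 2*H = 4 - H)
m(-1, -11)*U(-4) - 152 = (4 - 1*(-11))*(-4 - ⅕*(-4) + (⅕)*(-4)²) - 152 = (4 + 11)*(-4 + ⅘ + (⅕)*16) - 152 = 15*(-4 + ⅘ + 16/5) - 152 = 15*0 - 152 = 0 - 152 = -152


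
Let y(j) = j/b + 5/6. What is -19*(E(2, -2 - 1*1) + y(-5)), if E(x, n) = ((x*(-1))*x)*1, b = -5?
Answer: 247/6 ≈ 41.167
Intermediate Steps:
E(x, n) = -x**2 (E(x, n) = ((-x)*x)*1 = -x**2*1 = -x**2)
y(j) = 5/6 - j/5 (y(j) = j/(-5) + 5/6 = j*(-1/5) + 5*(1/6) = -j/5 + 5/6 = 5/6 - j/5)
-19*(E(2, -2 - 1*1) + y(-5)) = -19*(-1*2**2 + (5/6 - 1/5*(-5))) = -19*(-1*4 + (5/6 + 1)) = -19*(-4 + 11/6) = -19*(-13/6) = 247/6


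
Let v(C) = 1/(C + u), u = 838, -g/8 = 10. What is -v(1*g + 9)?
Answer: -1/767 ≈ -0.0013038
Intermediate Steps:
g = -80 (g = -8*10 = -80)
v(C) = 1/(838 + C) (v(C) = 1/(C + 838) = 1/(838 + C))
-v(1*g + 9) = -1/(838 + (1*(-80) + 9)) = -1/(838 + (-80 + 9)) = -1/(838 - 71) = -1/767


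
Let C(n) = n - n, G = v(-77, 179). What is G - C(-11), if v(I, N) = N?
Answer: 179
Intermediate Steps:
G = 179
C(n) = 0
G - C(-11) = 179 - 1*0 = 179 + 0 = 179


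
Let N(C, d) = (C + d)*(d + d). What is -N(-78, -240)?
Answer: -152640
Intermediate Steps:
N(C, d) = 2*d*(C + d) (N(C, d) = (C + d)*(2*d) = 2*d*(C + d))
-N(-78, -240) = -2*(-240)*(-78 - 240) = -2*(-240)*(-318) = -1*152640 = -152640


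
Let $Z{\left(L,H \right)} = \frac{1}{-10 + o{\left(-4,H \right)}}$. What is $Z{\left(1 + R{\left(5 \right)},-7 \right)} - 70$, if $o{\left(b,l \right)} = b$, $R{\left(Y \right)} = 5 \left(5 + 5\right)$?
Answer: $- \frac{981}{14} \approx -70.071$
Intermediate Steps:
$R{\left(Y \right)} = 50$ ($R{\left(Y \right)} = 5 \cdot 10 = 50$)
$Z{\left(L,H \right)} = - \frac{1}{14}$ ($Z{\left(L,H \right)} = \frac{1}{-10 - 4} = \frac{1}{-14} = - \frac{1}{14}$)
$Z{\left(1 + R{\left(5 \right)},-7 \right)} - 70 = - \frac{1}{14} - 70 = - \frac{981}{14}$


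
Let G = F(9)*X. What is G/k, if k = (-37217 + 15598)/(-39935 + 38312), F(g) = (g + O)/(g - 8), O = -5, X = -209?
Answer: -1356828/21619 ≈ -62.761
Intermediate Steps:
F(g) = (-5 + g)/(-8 + g) (F(g) = (g - 5)/(g - 8) = (-5 + g)/(-8 + g))
G = -836 (G = ((-5 + 9)/(-8 + 9))*(-209) = (4/1)*(-209) = (1*4)*(-209) = 4*(-209) = -836)
k = 21619/1623 (k = -21619/(-1623) = -21619*(-1/1623) = 21619/1623 ≈ 13.320)
G/k = -836/21619/1623 = -836*1623/21619 = -1356828/21619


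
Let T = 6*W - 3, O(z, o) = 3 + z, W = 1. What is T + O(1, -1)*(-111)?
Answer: -441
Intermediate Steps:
T = 3 (T = 6*1 - 3 = 6 - 3 = 3)
T + O(1, -1)*(-111) = 3 + (3 + 1)*(-111) = 3 + 4*(-111) = 3 - 444 = -441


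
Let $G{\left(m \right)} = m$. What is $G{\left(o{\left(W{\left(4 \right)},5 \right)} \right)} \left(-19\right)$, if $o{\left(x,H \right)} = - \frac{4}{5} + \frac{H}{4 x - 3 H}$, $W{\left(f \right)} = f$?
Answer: $- \frac{399}{5} \approx -79.8$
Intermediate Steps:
$o{\left(x,H \right)} = - \frac{4}{5} + \frac{H}{- 3 H + 4 x}$ ($o{\left(x,H \right)} = \left(-4\right) \frac{1}{5} + \frac{H}{- 3 H + 4 x} = - \frac{4}{5} + \frac{H}{- 3 H + 4 x}$)
$G{\left(o{\left(W{\left(4 \right)},5 \right)} \right)} \left(-19\right) = \frac{\left(-17\right) 5 + 16 \cdot 4}{5 \left(\left(-4\right) 4 + 3 \cdot 5\right)} \left(-19\right) = \frac{-85 + 64}{5 \left(-16 + 15\right)} \left(-19\right) = \frac{1}{5} \frac{1}{-1} \left(-21\right) \left(-19\right) = \frac{1}{5} \left(-1\right) \left(-21\right) \left(-19\right) = \frac{21}{5} \left(-19\right) = - \frac{399}{5}$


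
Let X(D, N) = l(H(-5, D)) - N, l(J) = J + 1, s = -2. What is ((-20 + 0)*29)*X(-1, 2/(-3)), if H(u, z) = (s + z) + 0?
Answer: 2320/3 ≈ 773.33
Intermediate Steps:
H(u, z) = -2 + z (H(u, z) = (-2 + z) + 0 = -2 + z)
l(J) = 1 + J
X(D, N) = -1 + D - N (X(D, N) = (1 + (-2 + D)) - N = (-1 + D) - N = -1 + D - N)
((-20 + 0)*29)*X(-1, 2/(-3)) = ((-20 + 0)*29)*(-1 - 1 - 2/(-3)) = (-20*29)*(-1 - 1 - 2*(-1)/3) = -580*(-1 - 1 - 1*(-⅔)) = -580*(-1 - 1 + ⅔) = -580*(-4/3) = 2320/3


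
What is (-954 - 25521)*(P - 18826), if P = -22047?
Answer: 1082112675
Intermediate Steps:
(-954 - 25521)*(P - 18826) = (-954 - 25521)*(-22047 - 18826) = -26475*(-40873) = 1082112675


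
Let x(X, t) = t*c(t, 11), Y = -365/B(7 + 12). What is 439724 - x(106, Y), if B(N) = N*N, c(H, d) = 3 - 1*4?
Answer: 158739999/361 ≈ 4.3972e+5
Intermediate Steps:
c(H, d) = -1 (c(H, d) = 3 - 4 = -1)
B(N) = N²
Y = -365/361 (Y = -365/(7 + 12)² = -365/(19²) = -365/361 ≈ -1.0111)
x(X, t) = -t (x(X, t) = t*(-1) = -t)
439724 - x(106, Y) = 439724 - (-1)*(-365)/361 = 439724 - 1*365/361 = 439724 - 365/361 = 158739999/361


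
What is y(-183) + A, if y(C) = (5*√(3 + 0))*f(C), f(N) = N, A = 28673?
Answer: 28673 - 915*√3 ≈ 27088.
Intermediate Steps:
y(C) = 5*C*√3 (y(C) = (5*√(3 + 0))*C = (5*√3)*C = 5*C*√3)
y(-183) + A = 5*(-183)*√3 + 28673 = -915*√3 + 28673 = 28673 - 915*√3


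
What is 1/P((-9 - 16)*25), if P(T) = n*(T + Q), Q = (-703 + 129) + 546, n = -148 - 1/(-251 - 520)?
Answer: 771/74511871 ≈ 1.0347e-5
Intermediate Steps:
n = -114107/771 (n = -148 - 1/(-771) = -148 - 1*(-1/771) = -148 + 1/771 = -114107/771 ≈ -148.00)
Q = -28 (Q = -574 + 546 = -28)
P(T) = 3194996/771 - 114107*T/771 (P(T) = -114107*(T - 28)/771 = -114107*(-28 + T)/771 = 3194996/771 - 114107*T/771)
1/P((-9 - 16)*25) = 1/(3194996/771 - 114107*(-9 - 16)*25/771) = 1/(3194996/771 - (-2852675)*25/771) = 1/(3194996/771 - 114107/771*(-625)) = 1/(3194996/771 + 71316875/771) = 1/(74511871/771) = 771/74511871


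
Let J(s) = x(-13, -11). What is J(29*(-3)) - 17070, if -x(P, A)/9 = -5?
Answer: -17025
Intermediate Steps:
x(P, A) = 45 (x(P, A) = -9*(-5) = 45)
J(s) = 45
J(29*(-3)) - 17070 = 45 - 17070 = -17025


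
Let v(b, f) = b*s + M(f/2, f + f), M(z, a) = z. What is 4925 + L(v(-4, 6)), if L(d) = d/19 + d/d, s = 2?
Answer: 93589/19 ≈ 4925.7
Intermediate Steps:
v(b, f) = f/2 + 2*b (v(b, f) = b*2 + f/2 = 2*b + f*(1/2) = 2*b + f/2 = f/2 + 2*b)
L(d) = 1 + d/19 (L(d) = d*(1/19) + 1 = d/19 + 1 = 1 + d/19)
4925 + L(v(-4, 6)) = 4925 + (1 + ((1/2)*6 + 2*(-4))/19) = 4925 + (1 + (3 - 8)/19) = 4925 + (1 + (1/19)*(-5)) = 4925 + (1 - 5/19) = 4925 + 14/19 = 93589/19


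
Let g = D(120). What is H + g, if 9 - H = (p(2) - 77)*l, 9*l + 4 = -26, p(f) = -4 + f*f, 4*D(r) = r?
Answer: -653/3 ≈ -217.67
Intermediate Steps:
D(r) = r/4
p(f) = -4 + f**2
l = -10/3 (l = -4/9 + (1/9)*(-26) = -4/9 - 26/9 = -10/3 ≈ -3.3333)
g = 30 (g = (1/4)*120 = 30)
H = -743/3 (H = 9 - ((-4 + 2**2) - 77)*(-10)/3 = 9 - ((-4 + 4) - 77)*(-10)/3 = 9 - (0 - 77)*(-10)/3 = 9 - (-77)*(-10)/3 = 9 - 1*770/3 = 9 - 770/3 = -743/3 ≈ -247.67)
H + g = -743/3 + 30 = -653/3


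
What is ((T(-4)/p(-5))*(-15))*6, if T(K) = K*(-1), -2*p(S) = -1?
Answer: -720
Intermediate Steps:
p(S) = ½ (p(S) = -½*(-1) = ½)
T(K) = -K
((T(-4)/p(-5))*(-15))*6 = (((-1*(-4))/(½))*(-15))*6 = ((4*2)*(-15))*6 = (8*(-15))*6 = -120*6 = -720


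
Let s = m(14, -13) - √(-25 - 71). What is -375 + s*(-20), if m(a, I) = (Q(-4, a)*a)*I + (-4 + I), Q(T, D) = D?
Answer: 50925 + 80*I*√6 ≈ 50925.0 + 195.96*I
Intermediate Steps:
m(a, I) = -4 + I + I*a² (m(a, I) = (a*a)*I + (-4 + I) = a²*I + (-4 + I) = I*a² + (-4 + I) = -4 + I + I*a²)
s = -2565 - 4*I*√6 (s = (-4 - 13 - 13*14²) - √(-25 - 71) = (-4 - 13 - 13*196) - √(-96) = (-4 - 13 - 2548) - 4*I*√6 = -2565 - 4*I*√6 ≈ -2565.0 - 9.798*I)
-375 + s*(-20) = -375 + (-2565 - 4*I*√6)*(-20) = -375 + (51300 + 80*I*√6) = 50925 + 80*I*√6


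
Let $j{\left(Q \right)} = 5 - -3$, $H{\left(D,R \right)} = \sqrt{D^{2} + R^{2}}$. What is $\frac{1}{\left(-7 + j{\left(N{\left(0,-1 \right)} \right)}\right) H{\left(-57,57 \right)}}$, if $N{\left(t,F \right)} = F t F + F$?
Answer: $\frac{\sqrt{2}}{114} \approx 0.012405$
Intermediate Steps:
$N{\left(t,F \right)} = F + t F^{2}$ ($N{\left(t,F \right)} = t F^{2} + F = F + t F^{2}$)
$j{\left(Q \right)} = 8$ ($j{\left(Q \right)} = 5 + 3 = 8$)
$\frac{1}{\left(-7 + j{\left(N{\left(0,-1 \right)} \right)}\right) H{\left(-57,57 \right)}} = \frac{1}{\left(-7 + 8\right) \sqrt{\left(-57\right)^{2} + 57^{2}}} = \frac{1}{1 \sqrt{3249 + 3249}} = \frac{1}{1 \sqrt{6498}} = \frac{1}{1 \cdot 57 \sqrt{2}} = \frac{1}{57 \sqrt{2}} = \frac{\sqrt{2}}{114}$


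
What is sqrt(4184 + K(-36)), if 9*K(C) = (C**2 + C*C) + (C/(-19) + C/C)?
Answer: sqrt(14530573)/57 ≈ 66.875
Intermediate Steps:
K(C) = 1/9 - C/171 + 2*C**2/9 (K(C) = ((C**2 + C*C) + (C/(-19) + C/C))/9 = ((C**2 + C**2) + (C*(-1/19) + 1))/9 = (2*C**2 + (-C/19 + 1))/9 = (2*C**2 + (1 - C/19))/9 = (1 + 2*C**2 - C/19)/9 = 1/9 - C/171 + 2*C**2/9)
sqrt(4184 + K(-36)) = sqrt(4184 + (1/9 - 1/171*(-36) + (2/9)*(-36)**2)) = sqrt(4184 + (1/9 + 4/19 + (2/9)*1296)) = sqrt(4184 + (1/9 + 4/19 + 288)) = sqrt(4184 + 49303/171) = sqrt(764767/171) = sqrt(14530573)/57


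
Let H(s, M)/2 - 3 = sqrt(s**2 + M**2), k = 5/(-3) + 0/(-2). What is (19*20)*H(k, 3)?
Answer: 2280 + 760*sqrt(106)/3 ≈ 4888.2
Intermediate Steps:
k = -5/3 (k = 5*(-1/3) + 0*(-1/2) = -5/3 + 0 = -5/3 ≈ -1.6667)
H(s, M) = 6 + 2*sqrt(M**2 + s**2) (H(s, M) = 6 + 2*sqrt(s**2 + M**2) = 6 + 2*sqrt(M**2 + s**2))
(19*20)*H(k, 3) = (19*20)*(6 + 2*sqrt(3**2 + (-5/3)**2)) = 380*(6 + 2*sqrt(9 + 25/9)) = 380*(6 + 2*sqrt(106/9)) = 380*(6 + 2*(sqrt(106)/3)) = 380*(6 + 2*sqrt(106)/3) = 2280 + 760*sqrt(106)/3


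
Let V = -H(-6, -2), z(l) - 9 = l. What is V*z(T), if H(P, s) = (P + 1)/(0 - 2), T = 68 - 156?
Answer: 395/2 ≈ 197.50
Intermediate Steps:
T = -88
z(l) = 9 + l
H(P, s) = -½ - P/2 (H(P, s) = (1 + P)/(-2) = (1 + P)*(-½) = -½ - P/2)
V = -5/2 (V = -(-½ - ½*(-6)) = -(-½ + 3) = -1*5/2 = -5/2 ≈ -2.5000)
V*z(T) = -5*(9 - 88)/2 = -5/2*(-79) = 395/2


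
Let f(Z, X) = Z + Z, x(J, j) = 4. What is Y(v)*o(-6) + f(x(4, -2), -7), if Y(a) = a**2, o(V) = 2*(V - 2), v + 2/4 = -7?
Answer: -892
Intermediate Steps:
v = -15/2 (v = -1/2 - 7 = -15/2 ≈ -7.5000)
o(V) = -4 + 2*V (o(V) = 2*(-2 + V) = -4 + 2*V)
f(Z, X) = 2*Z
Y(v)*o(-6) + f(x(4, -2), -7) = (-15/2)**2*(-4 + 2*(-6)) + 2*4 = 225*(-4 - 12)/4 + 8 = (225/4)*(-16) + 8 = -900 + 8 = -892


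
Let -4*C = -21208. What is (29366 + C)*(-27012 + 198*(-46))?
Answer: -1252208160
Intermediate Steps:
C = 5302 (C = -1/4*(-21208) = 5302)
(29366 + C)*(-27012 + 198*(-46)) = (29366 + 5302)*(-27012 + 198*(-46)) = 34668*(-27012 - 9108) = 34668*(-36120) = -1252208160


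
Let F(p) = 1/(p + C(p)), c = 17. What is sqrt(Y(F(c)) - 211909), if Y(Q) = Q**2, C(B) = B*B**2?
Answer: I*sqrt(5150427054099)/4930 ≈ 460.34*I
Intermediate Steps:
C(B) = B**3
F(p) = 1/(p + p**3)
sqrt(Y(F(c)) - 211909) = sqrt((1/(17 + 17**3))**2 - 211909) = sqrt((1/(17 + 4913))**2 - 211909) = sqrt((1/4930)**2 - 211909) = sqrt(1/24304900 - 211909) = sqrt(-5150427054099/24304900) = I*sqrt(5150427054099)/4930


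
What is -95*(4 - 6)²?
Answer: -380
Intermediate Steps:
-95*(4 - 6)² = -95*(-2)² = -95*4 = -380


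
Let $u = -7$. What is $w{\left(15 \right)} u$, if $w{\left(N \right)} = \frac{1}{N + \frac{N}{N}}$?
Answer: $- \frac{7}{16} \approx -0.4375$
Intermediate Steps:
$w{\left(N \right)} = \frac{1}{1 + N}$ ($w{\left(N \right)} = \frac{1}{N + 1} = \frac{1}{1 + N}$)
$w{\left(15 \right)} u = \frac{1}{1 + 15} \left(-7\right) = \frac{1}{16} \left(-7\right) = - \frac{7}{16}$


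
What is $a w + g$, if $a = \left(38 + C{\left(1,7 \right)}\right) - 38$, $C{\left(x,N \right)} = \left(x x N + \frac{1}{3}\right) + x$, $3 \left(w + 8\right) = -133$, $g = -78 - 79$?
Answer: $- \frac{5338}{9} \approx -593.11$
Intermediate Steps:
$g = -157$ ($g = -78 - 79 = -157$)
$w = - \frac{157}{3}$ ($w = -8 + \frac{1}{3} \left(-133\right) = -8 - \frac{133}{3} = - \frac{157}{3} \approx -52.333$)
$C{\left(x,N \right)} = \frac{1}{3} + x + N x^{2}$ ($C{\left(x,N \right)} = \left(x^{2} N + \frac{1}{3}\right) + x = \left(N x^{2} + \frac{1}{3}\right) + x = \left(\frac{1}{3} + N x^{2}\right) + x = \frac{1}{3} + x + N x^{2}$)
$a = \frac{25}{3}$ ($a = \left(38 + \left(\frac{1}{3} + 1 + 7 \cdot 1^{2}\right)\right) - 38 = \left(38 + \left(\frac{1}{3} + 1 + 7 \cdot 1\right)\right) - 38 = \left(38 + \left(\frac{1}{3} + 1 + 7\right)\right) - 38 = \left(38 + \frac{25}{3}\right) - 38 = \frac{139}{3} - 38 = \frac{25}{3} \approx 8.3333$)
$a w + g = \frac{25}{3} \left(- \frac{157}{3}\right) - 157 = - \frac{3925}{9} - 157 = - \frac{5338}{9}$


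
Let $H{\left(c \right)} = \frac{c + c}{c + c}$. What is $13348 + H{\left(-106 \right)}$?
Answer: $13349$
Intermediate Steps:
$H{\left(c \right)} = 1$ ($H{\left(c \right)} = \frac{2 c}{2 c} = 2 c \frac{1}{2 c} = 1$)
$13348 + H{\left(-106 \right)} = 13348 + 1 = 13349$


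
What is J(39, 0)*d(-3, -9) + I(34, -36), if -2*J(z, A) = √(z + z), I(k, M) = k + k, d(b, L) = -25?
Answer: 68 + 25*√78/2 ≈ 178.40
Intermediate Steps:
I(k, M) = 2*k
J(z, A) = -√2*√z/2 (J(z, A) = -√(z + z)/2 = -√2*√z/2)
J(39, 0)*d(-3, -9) + I(34, -36) = -√2*√39/2*(-25) + 2*34 = -√78/2*(-25) + 68 = 25*√78/2 + 68 = 68 + 25*√78/2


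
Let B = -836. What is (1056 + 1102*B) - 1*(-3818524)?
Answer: 2898308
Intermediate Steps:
(1056 + 1102*B) - 1*(-3818524) = (1056 + 1102*(-836)) - 1*(-3818524) = (1056 - 921272) + 3818524 = -920216 + 3818524 = 2898308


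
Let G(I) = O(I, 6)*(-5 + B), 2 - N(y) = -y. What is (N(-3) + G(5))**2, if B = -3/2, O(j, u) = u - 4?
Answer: 196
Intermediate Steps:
N(y) = 2 + y (N(y) = 2 - (-1)*y = 2 + y)
O(j, u) = -4 + u
B = -3/2 (B = -3*1/2 = -3/2 ≈ -1.5000)
G(I) = -13 (G(I) = (-4 + 6)*(-5 - 3/2) = 2*(-13/2) = -13)
(N(-3) + G(5))**2 = ((2 - 3) - 13)**2 = (-1 - 13)**2 = (-14)**2 = 196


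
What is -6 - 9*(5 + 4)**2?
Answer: -735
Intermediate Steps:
-6 - 9*(5 + 4)**2 = -6 - 9*9**2 = -6 - 9*81 = -6 - 729 = -735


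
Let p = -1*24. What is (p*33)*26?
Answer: -20592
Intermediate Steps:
p = -24
(p*33)*26 = -24*33*26 = -792*26 = -20592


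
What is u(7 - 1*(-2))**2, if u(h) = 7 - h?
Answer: 4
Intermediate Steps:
u(7 - 1*(-2))**2 = (7 - (7 - 1*(-2)))**2 = (7 - (7 + 2))**2 = (7 - 1*9)**2 = (7 - 9)**2 = (-2)**2 = 4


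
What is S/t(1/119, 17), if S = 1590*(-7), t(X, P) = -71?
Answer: 11130/71 ≈ 156.76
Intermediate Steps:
S = -11130
S/t(1/119, 17) = -11130/(-71) = -11130*(-1/71) = 11130/71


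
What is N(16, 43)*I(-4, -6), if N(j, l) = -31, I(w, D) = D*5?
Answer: 930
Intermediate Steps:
I(w, D) = 5*D
N(16, 43)*I(-4, -6) = -155*(-6) = -31*(-30) = 930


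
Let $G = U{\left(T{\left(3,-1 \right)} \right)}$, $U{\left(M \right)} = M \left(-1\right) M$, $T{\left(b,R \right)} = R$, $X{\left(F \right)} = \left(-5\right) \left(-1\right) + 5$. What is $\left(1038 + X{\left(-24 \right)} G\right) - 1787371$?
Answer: $-1786343$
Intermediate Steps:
$X{\left(F \right)} = 10$ ($X{\left(F \right)} = 5 + 5 = 10$)
$U{\left(M \right)} = - M^{2}$ ($U{\left(M \right)} = - M M = - M^{2}$)
$G = -1$ ($G = - \left(-1\right)^{2} = \left(-1\right) 1 = -1$)
$\left(1038 + X{\left(-24 \right)} G\right) - 1787371 = \left(1038 + 10 \left(-1\right)\right) - 1787371 = \left(1038 - 10\right) - 1787371 = 1028 - 1787371 = -1786343$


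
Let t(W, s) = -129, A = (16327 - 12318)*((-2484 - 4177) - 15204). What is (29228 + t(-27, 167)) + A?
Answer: -87627686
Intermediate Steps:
A = -87656785 (A = 4009*(-6661 - 15204) = 4009*(-21865) = -87656785)
(29228 + t(-27, 167)) + A = (29228 - 129) - 87656785 = 29099 - 87656785 = -87627686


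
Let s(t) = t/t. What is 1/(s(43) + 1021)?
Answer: 1/1022 ≈ 0.00097847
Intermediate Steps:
s(t) = 1
1/(s(43) + 1021) = 1/(1 + 1021) = 1/1022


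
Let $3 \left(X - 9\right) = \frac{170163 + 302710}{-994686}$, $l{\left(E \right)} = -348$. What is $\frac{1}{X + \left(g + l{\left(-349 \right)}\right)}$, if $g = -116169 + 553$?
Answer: $- \frac{2984058}{346016918263} \approx -8.624 \cdot 10^{-6}$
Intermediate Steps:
$X = \frac{26383649}{2984058}$ ($X = 9 + \frac{\left(170163 + 302710\right) \frac{1}{-994686}}{3} = 9 + \frac{472873 \left(- \frac{1}{994686}\right)}{3} = 9 + \frac{1}{3} \left(- \frac{472873}{994686}\right) = 9 - \frac{472873}{2984058} = \frac{26383649}{2984058} \approx 8.8415$)
$g = -115616$
$\frac{1}{X + \left(g + l{\left(-349 \right)}\right)} = \frac{1}{\frac{26383649}{2984058} - 115964} = \frac{1}{- \frac{346016918263}{2984058}} = - \frac{2984058}{346016918263}$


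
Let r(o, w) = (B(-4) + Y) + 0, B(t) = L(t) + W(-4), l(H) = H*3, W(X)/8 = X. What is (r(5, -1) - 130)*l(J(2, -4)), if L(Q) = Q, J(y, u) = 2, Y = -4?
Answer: -1020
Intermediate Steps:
W(X) = 8*X
l(H) = 3*H
B(t) = -32 + t (B(t) = t + 8*(-4) = t - 32 = -32 + t)
r(o, w) = -40 (r(o, w) = ((-32 - 4) - 4) + 0 = (-36 - 4) + 0 = -40 + 0 = -40)
(r(5, -1) - 130)*l(J(2, -4)) = (-40 - 130)*(3*2) = -170*6 = -1020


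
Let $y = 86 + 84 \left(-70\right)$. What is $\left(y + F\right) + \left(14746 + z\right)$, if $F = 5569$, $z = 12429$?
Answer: $26950$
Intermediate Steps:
$y = -5794$ ($y = 86 - 5880 = -5794$)
$\left(y + F\right) + \left(14746 + z\right) = \left(-5794 + 5569\right) + \left(14746 + 12429\right) = -225 + 27175 = 26950$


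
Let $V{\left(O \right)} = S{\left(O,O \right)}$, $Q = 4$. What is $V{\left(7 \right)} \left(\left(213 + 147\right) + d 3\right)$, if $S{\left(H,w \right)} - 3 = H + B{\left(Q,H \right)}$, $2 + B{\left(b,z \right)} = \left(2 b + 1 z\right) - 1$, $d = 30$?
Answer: $9900$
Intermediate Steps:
$B{\left(b,z \right)} = -3 + z + 2 b$ ($B{\left(b,z \right)} = -2 - \left(1 - z - 2 b\right) = -2 + \left(-1 + z + 2 b\right) = -3 + z + 2 b$)
$S{\left(H,w \right)} = 8 + 2 H$ ($S{\left(H,w \right)} = 3 + \left(H + \left(-3 + H + 2 \cdot 4\right)\right) = 3 + \left(H + \left(-3 + H + 8\right)\right) = 3 + \left(H + \left(5 + H\right)\right) = 3 + \left(5 + 2 H\right) = 8 + 2 H$)
$V{\left(O \right)} = 8 + 2 O$
$V{\left(7 \right)} \left(\left(213 + 147\right) + d 3\right) = \left(8 + 2 \cdot 7\right) \left(\left(213 + 147\right) + 30 \cdot 3\right) = \left(8 + 14\right) \left(360 + 90\right) = 22 \cdot 450 = 9900$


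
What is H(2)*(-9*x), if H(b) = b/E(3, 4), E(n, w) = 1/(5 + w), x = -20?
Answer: 3240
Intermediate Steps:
H(b) = 9*b (H(b) = b/(1/(5 + 4)) = b/(1/9) = b*9 = 9*b)
H(2)*(-9*x) = (9*2)*(-9*(-20)) = 18*180 = 3240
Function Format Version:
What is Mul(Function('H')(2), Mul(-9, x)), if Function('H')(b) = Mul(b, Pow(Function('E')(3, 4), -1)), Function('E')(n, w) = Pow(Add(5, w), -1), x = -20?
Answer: 3240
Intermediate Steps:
Function('H')(b) = Mul(9, b) (Function('H')(b) = Mul(b, Pow(Pow(Add(5, 4), -1), -1)) = Mul(b, Pow(Pow(9, -1), -1)) = Mul(b, Pow(Rational(1, 9), -1)) = Mul(b, 9) = Mul(9, b))
Mul(Function('H')(2), Mul(-9, x)) = Mul(Mul(9, 2), Mul(-9, -20)) = Mul(18, 180) = 3240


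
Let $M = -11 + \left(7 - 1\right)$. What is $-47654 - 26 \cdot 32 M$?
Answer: $-43494$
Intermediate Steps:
$M = -5$ ($M = -11 + \left(7 - 1\right) = -11 + 6 = -5$)
$-47654 - 26 \cdot 32 M = -47654 - 26 \cdot 32 \left(-5\right) = -47654 - 832 \left(-5\right) = -47654 - -4160 = -47654 + 4160 = -43494$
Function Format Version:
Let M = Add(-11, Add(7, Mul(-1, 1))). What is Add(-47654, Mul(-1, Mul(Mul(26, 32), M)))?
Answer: -43494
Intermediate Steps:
M = -5 (M = Add(-11, Add(7, -1)) = Add(-11, 6) = -5)
Add(-47654, Mul(-1, Mul(Mul(26, 32), M))) = Add(-47654, Mul(-1, Mul(Mul(26, 32), -5))) = Add(-47654, Mul(-1, Mul(832, -5))) = Add(-47654, Mul(-1, -4160)) = Add(-47654, 4160) = -43494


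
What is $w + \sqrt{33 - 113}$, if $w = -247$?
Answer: $-247 + 4 i \sqrt{5} \approx -247.0 + 8.9443 i$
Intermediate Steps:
$w + \sqrt{33 - 113} = -247 + \sqrt{33 - 113} = -247 + \sqrt{-80} = -247 + 4 i \sqrt{5}$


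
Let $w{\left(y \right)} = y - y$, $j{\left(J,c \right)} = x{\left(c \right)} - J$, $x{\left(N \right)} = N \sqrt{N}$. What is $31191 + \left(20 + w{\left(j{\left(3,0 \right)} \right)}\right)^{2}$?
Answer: $31591$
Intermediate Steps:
$x{\left(N \right)} = N^{\frac{3}{2}}$
$j{\left(J,c \right)} = c^{\frac{3}{2}} - J$
$w{\left(y \right)} = 0$
$31191 + \left(20 + w{\left(j{\left(3,0 \right)} \right)}\right)^{2} = 31191 + \left(20 + 0\right)^{2} = 31191 + 20^{2} = 31191 + 400 = 31591$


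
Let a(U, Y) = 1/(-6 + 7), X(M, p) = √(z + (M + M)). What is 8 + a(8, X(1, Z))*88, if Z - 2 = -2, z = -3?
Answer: 96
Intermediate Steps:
Z = 0 (Z = 2 - 2 = 0)
X(M, p) = √(-3 + 2*M) (X(M, p) = √(-3 + (M + M)) = √(-3 + 2*M))
a(U, Y) = 1 (a(U, Y) = 1/1 = 1)
8 + a(8, X(1, Z))*88 = 8 + 1*88 = 8 + 88 = 96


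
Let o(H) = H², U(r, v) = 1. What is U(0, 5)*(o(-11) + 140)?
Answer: 261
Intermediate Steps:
U(0, 5)*(o(-11) + 140) = 1*((-11)² + 140) = 1*(121 + 140) = 1*261 = 261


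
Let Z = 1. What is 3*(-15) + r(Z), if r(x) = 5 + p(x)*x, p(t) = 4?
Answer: -36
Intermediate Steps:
r(x) = 5 + 4*x
3*(-15) + r(Z) = 3*(-15) + (5 + 4*1) = -45 + (5 + 4) = -45 + 9 = -36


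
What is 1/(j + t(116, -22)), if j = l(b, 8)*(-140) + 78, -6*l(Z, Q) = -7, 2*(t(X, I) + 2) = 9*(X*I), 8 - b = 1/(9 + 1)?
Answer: -3/34714 ≈ -8.6420e-5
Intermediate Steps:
b = 79/10 (b = 8 - 1/(9 + 1) = 8 - 1/10 = 79/10 ≈ 7.9000)
t(X, I) = -2 + 9*I*X/2 (t(X, I) = -2 + (9*(X*I))/2 = -2 + (9*(I*X))/2 = -2 + (9*I*X)/2 = -2 + 9*I*X/2)
l(Z, Q) = 7/6 (l(Z, Q) = -1/6*(-7) = 7/6)
j = -256/3 (j = (7/6)*(-140) + 78 = -490/3 + 78 = -256/3 ≈ -85.333)
1/(j + t(116, -22)) = 1/(-256/3 + (-2 + (9/2)*(-22)*116)) = 1/(-256/3 + (-2 - 11484)) = 1/(-256/3 - 11486) = 1/(-34714/3) = -3/34714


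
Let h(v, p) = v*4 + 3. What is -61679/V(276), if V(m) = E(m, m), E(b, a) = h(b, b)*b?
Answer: -61679/305532 ≈ -0.20187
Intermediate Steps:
h(v, p) = 3 + 4*v (h(v, p) = 4*v + 3 = 3 + 4*v)
E(b, a) = b*(3 + 4*b) (E(b, a) = (3 + 4*b)*b = b*(3 + 4*b))
V(m) = m*(3 + 4*m)
-61679/V(276) = -61679*1/(276*(3 + 4*276)) = -61679*1/(276*(3 + 1104)) = -61679/(276*1107) = -61679/305532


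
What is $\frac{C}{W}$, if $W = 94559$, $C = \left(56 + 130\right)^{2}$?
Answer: $\frac{34596}{94559} \approx 0.36587$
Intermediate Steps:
$C = 34596$ ($C = 186^{2} = 34596$)
$\frac{C}{W} = \frac{34596}{94559}$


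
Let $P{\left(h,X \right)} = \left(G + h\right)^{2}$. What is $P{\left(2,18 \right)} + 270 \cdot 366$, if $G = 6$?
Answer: $98884$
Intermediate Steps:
$P{\left(h,X \right)} = \left(6 + h\right)^{2}$
$P{\left(2,18 \right)} + 270 \cdot 366 = \left(6 + 2\right)^{2} + 270 \cdot 366 = 8^{2} + 98820 = 64 + 98820 = 98884$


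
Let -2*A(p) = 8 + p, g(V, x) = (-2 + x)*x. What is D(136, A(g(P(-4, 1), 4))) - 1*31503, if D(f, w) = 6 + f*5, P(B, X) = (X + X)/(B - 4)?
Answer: -30817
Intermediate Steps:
P(B, X) = 2*X/(-4 + B) (P(B, X) = (2*X)/(-4 + B) = 2*X/(-4 + B))
g(V, x) = x*(-2 + x)
A(p) = -4 - p/2 (A(p) = -(8 + p)/2 = -4 - p/2)
D(f, w) = 6 + 5*f
D(136, A(g(P(-4, 1), 4))) - 1*31503 = (6 + 5*136) - 1*31503 = (6 + 680) - 31503 = 686 - 31503 = -30817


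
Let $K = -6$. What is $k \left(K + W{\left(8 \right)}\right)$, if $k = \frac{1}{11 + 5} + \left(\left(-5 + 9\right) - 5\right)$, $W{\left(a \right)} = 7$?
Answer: $- \frac{15}{16} \approx -0.9375$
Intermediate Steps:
$k = - \frac{15}{16}$ ($k = \frac{1}{16} + \left(4 - 5\right) = \frac{1}{16} - 1 = - \frac{15}{16} \approx -0.9375$)
$k \left(K + W{\left(8 \right)}\right) = - \frac{15 \left(-6 + 7\right)}{16} = \left(- \frac{15}{16}\right) 1 = - \frac{15}{16}$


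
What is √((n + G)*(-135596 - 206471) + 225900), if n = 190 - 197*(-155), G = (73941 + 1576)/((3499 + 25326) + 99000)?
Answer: 27*I*√9422500131945258/25565 ≈ 1.0252e+5*I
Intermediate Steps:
G = 75517/127825 (G = 75517/(28825 + 99000) = 75517/127825 ≈ 0.59078)
n = 30725 (n = 190 + 30535 = 30725)
√((n + G)*(-135596 - 206471) + 225900) = √((30725 + 75517/127825)*(-135596 - 206471) + 225900) = √((3927498642/127825)*(-342067) + 225900) = √(-1343467677973014/127825 + 225900) = √(-1343438802305514/127825) = 27*I*√9422500131945258/25565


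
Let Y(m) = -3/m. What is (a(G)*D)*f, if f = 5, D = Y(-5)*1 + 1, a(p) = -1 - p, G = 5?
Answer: -48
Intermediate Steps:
D = 8/5 (D = -3/(-5)*1 + 1 = -3*(-⅕)*1 + 1 = (⅗)*1 + 1 = ⅗ + 1 = 8/5 ≈ 1.6000)
(a(G)*D)*f = ((-1 - 1*5)*(8/5))*5 = ((-1 - 5)*(8/5))*5 = -6*8/5*5 = -48/5*5 = -48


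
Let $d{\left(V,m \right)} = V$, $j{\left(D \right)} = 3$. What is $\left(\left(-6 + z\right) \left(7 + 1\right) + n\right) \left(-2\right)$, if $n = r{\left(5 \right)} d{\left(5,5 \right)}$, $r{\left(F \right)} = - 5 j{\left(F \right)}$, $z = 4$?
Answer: $182$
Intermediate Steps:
$r{\left(F \right)} = -15$ ($r{\left(F \right)} = \left(-5\right) 3 = -15$)
$n = -75$ ($n = \left(-15\right) 5 = -75$)
$\left(\left(-6 + z\right) \left(7 + 1\right) + n\right) \left(-2\right) = \left(\left(-6 + 4\right) \left(7 + 1\right) - 75\right) \left(-2\right) = \left(\left(-2\right) 8 - 75\right) \left(-2\right) = \left(-16 - 75\right) \left(-2\right) = \left(-91\right) \left(-2\right) = 182$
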